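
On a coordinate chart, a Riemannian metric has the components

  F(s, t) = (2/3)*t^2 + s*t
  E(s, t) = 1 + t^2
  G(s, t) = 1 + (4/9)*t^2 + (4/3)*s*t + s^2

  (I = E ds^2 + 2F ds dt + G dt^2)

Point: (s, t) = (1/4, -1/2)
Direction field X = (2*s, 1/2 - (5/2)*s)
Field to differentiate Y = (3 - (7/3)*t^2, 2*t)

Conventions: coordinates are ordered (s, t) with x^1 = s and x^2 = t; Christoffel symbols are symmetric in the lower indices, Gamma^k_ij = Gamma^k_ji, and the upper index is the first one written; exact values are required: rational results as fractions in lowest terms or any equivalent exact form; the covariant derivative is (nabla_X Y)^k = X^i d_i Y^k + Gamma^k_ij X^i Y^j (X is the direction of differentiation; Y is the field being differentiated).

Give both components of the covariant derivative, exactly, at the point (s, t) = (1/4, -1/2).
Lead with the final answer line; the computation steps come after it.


Answer: (nabla_X Y)^s = -25/4344, (nabla_X Y)^t = -293/1448

E = 5/4, F = 1/24, G = 145/144 at the point
E_s = 0, E_t = -1, F_s = -1/2, F_t = -5/12, G_s = -1/6, G_t = -1/9
EG - F^2 = 181/144;  g^inv = (144/181) * [[145/144, -1/24], [-1/24, 5/4]]
first-kind symbols [ij,l] = (1/2)(d_i g_jl + d_j g_il - d_l g_ij): [ss,s] = E_s/2 = 0, [ss,t] = F_s - E_t/2 = 0, [st,s] = E_t/2 = -1/2, [st,t] = G_s/2 = -1/12, [tt,s] = F_t - G_s/2 = -1/3, [tt,t] = G_t/2 = -1/18
Gamma^s_ij = (G*[ij,s] - F*[ij,t])/(EG - F^2), Gamma^t_ij = (E*[ij,t] - F*[ij,s])/(EG - F^2)
Gamma_sss = 0, Gamma_sst = -72/181, Gamma_stt = -48/181, Gamma_tss = 0, Gamma_tst = -12/181, Gamma_ttt = -8/181
X = (1/2, -1/8), Y = (29/12, -1) at the point


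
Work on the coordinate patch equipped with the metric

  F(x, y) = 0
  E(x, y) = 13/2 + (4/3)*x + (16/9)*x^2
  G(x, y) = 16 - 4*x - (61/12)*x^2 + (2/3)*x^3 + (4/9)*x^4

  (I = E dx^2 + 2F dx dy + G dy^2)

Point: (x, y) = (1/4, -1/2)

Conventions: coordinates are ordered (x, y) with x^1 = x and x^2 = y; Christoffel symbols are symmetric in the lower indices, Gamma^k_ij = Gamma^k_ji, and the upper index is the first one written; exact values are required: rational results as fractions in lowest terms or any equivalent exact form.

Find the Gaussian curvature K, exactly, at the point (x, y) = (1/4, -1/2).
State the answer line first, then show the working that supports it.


Answer: K = 648/14375

E = 125/18, F = 0, G = 529/36, EG - F^2 = 66125/648 at the point
E_x = 20/9, E_y = 0, F_x = 0, F_y = 0, G_x = -115/18, G_y = 0
E_yy = 0, F_xy = 0, G_xx = -53/6
Brioschi: K = (det M1 - det M2) / (EG - F^2)^2 with the standard first/second-derivative matrices M1, M2.
M1 = [[-E_yy/2 + F_xy - G_xx/2, E_x/2, F_x - E_y/2], [F_y - G_x/2, E, F], [G_y/2, F, G]] = [[53/12, 10/9, 0], [115/36, 125/18, 0], [0, 0, 529/36]]; det M1 = 9297175/23328
M2 = [[0, E_y/2, G_x/2], [E_y/2, E, F], [G_x/2, F, G]] = [[0, 0, -115/36], [0, 125/18, 0], [-115/36, 0, 529/36]]; det M2 = -1653125/23328
det M1 - det M2 = 304175/648; K = 304175/648 / (66125/648)^2 = 648/14375


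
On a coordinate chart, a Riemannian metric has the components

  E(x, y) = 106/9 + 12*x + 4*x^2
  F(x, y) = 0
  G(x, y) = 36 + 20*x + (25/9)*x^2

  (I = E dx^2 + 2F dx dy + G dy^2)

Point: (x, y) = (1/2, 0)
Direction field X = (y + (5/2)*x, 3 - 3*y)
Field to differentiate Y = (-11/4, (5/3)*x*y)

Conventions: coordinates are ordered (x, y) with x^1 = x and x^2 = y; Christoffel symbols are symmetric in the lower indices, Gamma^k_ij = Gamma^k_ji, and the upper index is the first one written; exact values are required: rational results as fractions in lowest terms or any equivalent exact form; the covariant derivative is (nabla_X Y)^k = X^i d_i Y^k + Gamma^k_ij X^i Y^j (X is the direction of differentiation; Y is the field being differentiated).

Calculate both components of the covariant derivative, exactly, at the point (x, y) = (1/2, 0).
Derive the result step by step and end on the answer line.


E = 169/9, F = 0, G = 1681/36 at the point
E_x = 16, E_y = 0, F_x = 0, F_y = 0, G_x = 205/9, G_y = 0
EG - F^2 = 284089/324;  g^inv = (324/284089) * [[1681/36, 0], [0, 169/9]]
first-kind symbols [ij,l] = (1/2)(d_i g_jl + d_j g_il - d_l g_ij): [xx,x] = E_x/2 = 8, [xx,y] = F_x - E_y/2 = 0, [xy,x] = E_y/2 = 0, [xy,y] = G_x/2 = 205/18, [yy,x] = F_y - G_x/2 = -205/18, [yy,y] = G_y/2 = 0
Gamma^x_ij = (G*[ij,x] - F*[ij,y])/(EG - F^2), Gamma^y_ij = (E*[ij,y] - F*[ij,x])/(EG - F^2)
Gamma_xxx = 72/169, Gamma_xxy = 0, Gamma_xyy = -205/338, Gamma_yxx = 0, Gamma_yxy = 10/41, Gamma_yyy = 0
X = (5/4, 3), Y = (-11/4, 0) at the point

Answer: (nabla_X Y)^x = -495/338, (nabla_X Y)^y = 20/41


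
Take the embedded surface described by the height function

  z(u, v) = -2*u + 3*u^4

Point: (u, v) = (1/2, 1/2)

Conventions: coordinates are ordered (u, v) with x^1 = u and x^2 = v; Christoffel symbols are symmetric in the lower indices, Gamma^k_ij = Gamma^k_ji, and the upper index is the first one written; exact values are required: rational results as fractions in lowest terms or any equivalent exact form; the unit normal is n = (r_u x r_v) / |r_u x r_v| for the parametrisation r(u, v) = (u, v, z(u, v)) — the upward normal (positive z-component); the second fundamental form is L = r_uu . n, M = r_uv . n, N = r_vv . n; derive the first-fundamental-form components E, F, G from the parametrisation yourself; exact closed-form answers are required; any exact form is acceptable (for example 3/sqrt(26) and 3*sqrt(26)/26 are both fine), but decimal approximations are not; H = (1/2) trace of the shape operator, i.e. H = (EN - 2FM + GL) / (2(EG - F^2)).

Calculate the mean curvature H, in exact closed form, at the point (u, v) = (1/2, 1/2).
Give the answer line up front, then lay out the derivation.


Answer: H = 36*sqrt(5)/25

z_u = -1/2, z_v = 0, z_uu = 9, z_uv = 0, z_vv = 0
E = 5/4, F = 0, G = 1; answer radicand W^2 = 5/4
unnormalised second-form numerators: l = 9, m = 0, n = 0; L = l/sqrt(5/4), and similarly M = m/sqrt(W^2), N = n/sqrt(W^2)
H = (E*n - 2*F*m + G*l) / (2*(EG - F^2)*sqrt(W^2)); E*n - 2*F*m + G*l = 9, EG - F^2 = 5/4, so H = (18/5)/sqrt(5/4)


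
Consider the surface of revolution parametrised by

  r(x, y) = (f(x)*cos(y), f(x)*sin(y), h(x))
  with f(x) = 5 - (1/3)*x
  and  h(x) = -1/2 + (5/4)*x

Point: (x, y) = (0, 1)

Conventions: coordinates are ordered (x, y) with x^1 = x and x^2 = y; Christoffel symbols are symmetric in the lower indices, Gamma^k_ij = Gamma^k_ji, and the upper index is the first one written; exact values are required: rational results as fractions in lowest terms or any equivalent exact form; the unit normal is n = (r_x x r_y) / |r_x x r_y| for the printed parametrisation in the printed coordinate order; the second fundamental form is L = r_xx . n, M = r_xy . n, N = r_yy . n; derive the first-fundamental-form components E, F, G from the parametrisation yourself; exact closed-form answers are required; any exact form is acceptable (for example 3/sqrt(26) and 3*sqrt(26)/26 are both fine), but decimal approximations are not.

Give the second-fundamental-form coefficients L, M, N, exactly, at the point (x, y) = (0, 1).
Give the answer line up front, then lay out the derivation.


Answer: L = 0, M = 0, N = 75*sqrt(241)/241

f = 5, f' = -1/3, f'' = 0, h' = 5/4, h'' = 0
E = 241/144, F = 0, G = 25; answer radicand W^2 = 241/144
unnormalised second-form numerators: l = 0, m = 0, n = 25/4; L = l/sqrt(241/144), and similarly M = m/sqrt(W^2), N = n/sqrt(W^2)


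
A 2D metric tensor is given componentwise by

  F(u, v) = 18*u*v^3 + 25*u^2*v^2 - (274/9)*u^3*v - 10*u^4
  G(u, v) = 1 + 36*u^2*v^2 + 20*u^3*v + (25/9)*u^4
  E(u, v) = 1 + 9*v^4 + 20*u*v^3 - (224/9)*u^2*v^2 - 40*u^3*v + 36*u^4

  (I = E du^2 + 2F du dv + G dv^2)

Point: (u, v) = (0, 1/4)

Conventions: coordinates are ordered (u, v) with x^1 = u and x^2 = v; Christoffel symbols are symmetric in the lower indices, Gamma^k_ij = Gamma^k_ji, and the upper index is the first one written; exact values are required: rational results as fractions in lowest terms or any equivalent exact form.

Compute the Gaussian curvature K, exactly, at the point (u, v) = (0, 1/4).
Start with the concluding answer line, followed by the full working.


Answer: K = -147456/70225

E = 265/256, F = 0, G = 1, EG - F^2 = 265/256 at the point
E_u = 5/16, E_v = 9/16, F_u = 9/32, F_v = 0, G_u = 0, G_v = 0
E_vv = 27/4, F_uv = 27/8, G_uu = 9/2
Using the Brioschi determinant formula for K from the metric derivatives:
M1 = [[-E_vv/2 + F_uv - G_uu/2, E_u/2, F_u - E_v/2], [F_v - G_u/2, E, F], [G_v/2, F, G]] = [[-9/4, 5/32, 0], [0, 265/256, 0], [0, 0, 1]]; det M1 = -2385/1024
M2 = [[0, E_v/2, G_u/2], [E_v/2, E, F], [G_u/2, F, G]] = [[0, 9/32, 0], [9/32, 265/256, 0], [0, 0, 1]]; det M2 = -81/1024
det M1 - det M2 = -9/4; K = -9/4 / (265/256)^2 = -147456/70225


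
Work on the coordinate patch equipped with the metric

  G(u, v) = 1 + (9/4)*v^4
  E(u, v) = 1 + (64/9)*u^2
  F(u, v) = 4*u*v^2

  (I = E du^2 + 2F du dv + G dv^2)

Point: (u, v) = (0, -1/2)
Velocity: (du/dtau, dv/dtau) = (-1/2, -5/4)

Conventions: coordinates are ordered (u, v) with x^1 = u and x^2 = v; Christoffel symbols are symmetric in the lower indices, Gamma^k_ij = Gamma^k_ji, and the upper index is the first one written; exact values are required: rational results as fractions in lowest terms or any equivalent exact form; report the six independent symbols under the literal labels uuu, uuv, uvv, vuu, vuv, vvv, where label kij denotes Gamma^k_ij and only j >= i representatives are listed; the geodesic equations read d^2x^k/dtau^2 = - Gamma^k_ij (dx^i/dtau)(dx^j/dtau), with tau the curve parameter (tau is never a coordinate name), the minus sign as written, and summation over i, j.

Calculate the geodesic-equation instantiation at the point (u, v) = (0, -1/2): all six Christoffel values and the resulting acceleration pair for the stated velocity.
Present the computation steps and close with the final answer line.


E = 1, F = 0, G = 73/64 at the point
E_u = 0, E_v = 0, F_u = 1, F_v = 0, G_u = 0, G_v = -9/8
EG - F^2 = 73/64;  g^inv = (64/73) * [[73/64, 0], [0, 1]]
first-kind symbols [ij,l] = (1/2)(d_i g_jl + d_j g_il - d_l g_ij): [uu,u] = E_u/2 = 0, [uu,v] = F_u - E_v/2 = 1, [uv,u] = E_v/2 = 0, [uv,v] = G_u/2 = 0, [vv,u] = F_v - G_u/2 = 0, [vv,v] = G_v/2 = -9/16
Gamma^u_ij = (G*[ij,u] - F*[ij,v])/(EG - F^2), Gamma^v_ij = (E*[ij,v] - F*[ij,u])/(EG - F^2)
Gamma_uuu = 0, Gamma_uuv = 0, Gamma_uvv = 0, Gamma_vuu = 64/73, Gamma_vuv = 0, Gamma_vvv = -36/73
d^2u/dtau^2 = -(Gamma_uuu*(-1/2)^2 + 2*Gamma_uuv*(-1/2)*(-5/4) + Gamma_uvv*(-5/4)^2) = 0
d^2v/dtau^2 = -(Gamma_vuu*(-1/2)^2 + 2*Gamma_vuv*(-1/2)*(-5/4) + Gamma_vvv*(-5/4)^2) = 161/292

Answer: Gamma_uuu = 0, Gamma_uuv = 0, Gamma_uvv = 0, Gamma_vuu = 64/73, Gamma_vuv = 0, Gamma_vvv = -36/73; accelerations (d^2u/dtau^2, d^2v/dtau^2) = (0, 161/292)


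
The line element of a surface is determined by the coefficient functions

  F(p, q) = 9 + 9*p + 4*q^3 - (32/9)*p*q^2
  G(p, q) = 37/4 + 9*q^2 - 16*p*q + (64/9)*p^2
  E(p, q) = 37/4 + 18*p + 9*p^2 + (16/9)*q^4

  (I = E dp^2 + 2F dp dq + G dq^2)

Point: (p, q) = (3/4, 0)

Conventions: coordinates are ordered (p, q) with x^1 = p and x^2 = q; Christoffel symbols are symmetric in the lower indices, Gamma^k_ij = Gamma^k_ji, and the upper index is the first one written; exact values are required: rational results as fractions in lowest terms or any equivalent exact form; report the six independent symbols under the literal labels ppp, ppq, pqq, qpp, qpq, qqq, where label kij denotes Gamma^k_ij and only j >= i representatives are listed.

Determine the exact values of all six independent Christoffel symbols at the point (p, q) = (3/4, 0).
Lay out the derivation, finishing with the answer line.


E = 445/16, F = 63/4, G = 53/4 at the point
E_p = 63/2, E_q = 0, F_p = 9, F_q = 0, G_p = 32/3, G_q = -12
EG - F^2 = 7709/64;  g^inv = (64/7709) * [[53/4, -63/4], [-63/4, 445/16]]
first-kind symbols [ij,l] = (1/2)(d_i g_jl + d_j g_il - d_l g_ij): [pp,p] = E_p/2 = 63/4, [pp,q] = F_p - E_q/2 = 9, [pq,p] = E_q/2 = 0, [pq,q] = G_p/2 = 16/3, [qq,p] = F_q - G_p/2 = -16/3, [qq,q] = G_q/2 = -6
Gamma^p_ij = (G*[ij,p] - F*[ij,q])/(EG - F^2), Gamma^q_ij = (E*[ij,q] - F*[ij,p])/(EG - F^2)

Answer: Gamma_ppp = 4284/7709, Gamma_ppq = -5376/7709, Gamma_pqq = 352/1779, Gamma_qpp = 144/7709, Gamma_qpq = 28480/23127, Gamma_qqq = -408/593


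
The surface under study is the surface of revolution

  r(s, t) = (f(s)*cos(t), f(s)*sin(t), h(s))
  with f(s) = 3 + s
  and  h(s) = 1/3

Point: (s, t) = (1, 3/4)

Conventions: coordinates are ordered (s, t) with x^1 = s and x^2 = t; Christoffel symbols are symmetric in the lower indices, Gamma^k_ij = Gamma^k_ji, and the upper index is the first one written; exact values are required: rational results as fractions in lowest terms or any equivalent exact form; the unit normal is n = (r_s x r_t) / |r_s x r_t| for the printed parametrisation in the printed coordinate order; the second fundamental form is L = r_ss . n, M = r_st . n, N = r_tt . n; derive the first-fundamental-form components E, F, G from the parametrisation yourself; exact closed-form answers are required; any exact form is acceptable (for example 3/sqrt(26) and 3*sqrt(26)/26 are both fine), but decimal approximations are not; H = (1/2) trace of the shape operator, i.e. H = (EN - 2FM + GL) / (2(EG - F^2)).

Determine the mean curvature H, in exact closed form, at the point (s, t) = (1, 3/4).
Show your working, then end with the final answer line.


f = 4, f' = 1, f'' = 0, h' = 0, h'' = 0
E = 1, F = 0, G = 16; answer radicand W^2 = 1
unnormalised second-form numerators: l = 0, m = 0, n = 0; L = l/sqrt(1), and similarly M = m/sqrt(W^2), N = n/sqrt(W^2)
H = (E*n - 2*F*m + G*l) / (2*(EG - F^2)*sqrt(W^2)); E*n - 2*F*m + G*l = 0, EG - F^2 = 16, so H = (0)/sqrt(1)

Answer: H = 0


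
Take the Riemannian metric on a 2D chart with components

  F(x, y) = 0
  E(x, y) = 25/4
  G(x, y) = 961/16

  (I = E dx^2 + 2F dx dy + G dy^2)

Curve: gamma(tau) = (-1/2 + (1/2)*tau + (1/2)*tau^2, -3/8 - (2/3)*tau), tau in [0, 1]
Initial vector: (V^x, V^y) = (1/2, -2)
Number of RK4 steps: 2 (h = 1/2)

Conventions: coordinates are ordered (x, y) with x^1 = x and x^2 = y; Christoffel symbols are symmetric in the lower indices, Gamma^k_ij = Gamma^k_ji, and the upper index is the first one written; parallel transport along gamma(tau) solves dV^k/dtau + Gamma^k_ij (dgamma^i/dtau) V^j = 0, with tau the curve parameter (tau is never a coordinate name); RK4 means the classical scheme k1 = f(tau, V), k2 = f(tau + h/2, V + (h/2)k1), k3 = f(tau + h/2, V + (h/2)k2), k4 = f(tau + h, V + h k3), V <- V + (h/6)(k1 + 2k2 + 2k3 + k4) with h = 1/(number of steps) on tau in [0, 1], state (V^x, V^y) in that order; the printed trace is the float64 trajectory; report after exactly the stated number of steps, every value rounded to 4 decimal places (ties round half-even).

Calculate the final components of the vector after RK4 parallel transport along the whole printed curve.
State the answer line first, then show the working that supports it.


Answer: V^x = 0.5000, V^y = -2.0000

gamma'(tau) = (1/2 + tau, -2/3); f(tau, V)^k = -Gamma^k_ij(gamma(tau)) gamma'^i(tau) V^j; h = 1/2; intermediate values shown to 6 dp
curve data and Christoffel symbols at the stage parameters:
  tau = 0.000000: gamma = (-0.500000, -0.375000), gamma' = (0.500000, -0.666667); Gamma_xxx = 0.000000, Gamma_xxy = 0.000000, Gamma_xyy = 0.000000, Gamma_yxx = 0.000000, Gamma_yxy = 0.000000, Gamma_yyy = 0.000000
  tau = 0.250000: gamma = (-0.343750, -0.541667), gamma' = (0.750000, -0.666667); Gamma_xxx = 0.000000, Gamma_xxy = 0.000000, Gamma_xyy = 0.000000, Gamma_yxx = 0.000000, Gamma_yxy = 0.000000, Gamma_yyy = 0.000000
  tau = 0.500000: gamma = (-0.125000, -0.708333), gamma' = (1.000000, -0.666667); Gamma_xxx = 0.000000, Gamma_xxy = 0.000000, Gamma_xyy = 0.000000, Gamma_yxx = 0.000000, Gamma_yxy = 0.000000, Gamma_yyy = 0.000000
  tau = 0.750000: gamma = (0.156250, -0.875000), gamma' = (1.250000, -0.666667); Gamma_xxx = 0.000000, Gamma_xxy = 0.000000, Gamma_xyy = 0.000000, Gamma_yxx = 0.000000, Gamma_yxy = 0.000000, Gamma_yyy = 0.000000
  tau = 1.000000: gamma = (0.500000, -1.041667), gamma' = (1.500000, -0.666667); Gamma_xxx = 0.000000, Gamma_xxy = 0.000000, Gamma_xyy = 0.000000, Gamma_yxx = 0.000000, Gamma_yxy = 0.000000, Gamma_yyy = 0.000000
step 0: V^x = 0.5000, V^y = -2.0000
step 1: k1 = (0.000000, 0.000000), k2 = (0.000000, 0.000000), k3 = (0.000000, 0.000000), k4 = (0.000000, 0.000000); V <- V + (h/6)(k1 + 2k2 + 2k3 + k4): V^x = 0.5000, V^y = -2.0000
step 2: k1 = (0.000000, 0.000000), k2 = (0.000000, 0.000000), k3 = (0.000000, 0.000000), k4 = (0.000000, 0.000000); V <- V + (h/6)(k1 + 2k2 + 2k3 + k4): V^x = 0.5000, V^y = -2.0000


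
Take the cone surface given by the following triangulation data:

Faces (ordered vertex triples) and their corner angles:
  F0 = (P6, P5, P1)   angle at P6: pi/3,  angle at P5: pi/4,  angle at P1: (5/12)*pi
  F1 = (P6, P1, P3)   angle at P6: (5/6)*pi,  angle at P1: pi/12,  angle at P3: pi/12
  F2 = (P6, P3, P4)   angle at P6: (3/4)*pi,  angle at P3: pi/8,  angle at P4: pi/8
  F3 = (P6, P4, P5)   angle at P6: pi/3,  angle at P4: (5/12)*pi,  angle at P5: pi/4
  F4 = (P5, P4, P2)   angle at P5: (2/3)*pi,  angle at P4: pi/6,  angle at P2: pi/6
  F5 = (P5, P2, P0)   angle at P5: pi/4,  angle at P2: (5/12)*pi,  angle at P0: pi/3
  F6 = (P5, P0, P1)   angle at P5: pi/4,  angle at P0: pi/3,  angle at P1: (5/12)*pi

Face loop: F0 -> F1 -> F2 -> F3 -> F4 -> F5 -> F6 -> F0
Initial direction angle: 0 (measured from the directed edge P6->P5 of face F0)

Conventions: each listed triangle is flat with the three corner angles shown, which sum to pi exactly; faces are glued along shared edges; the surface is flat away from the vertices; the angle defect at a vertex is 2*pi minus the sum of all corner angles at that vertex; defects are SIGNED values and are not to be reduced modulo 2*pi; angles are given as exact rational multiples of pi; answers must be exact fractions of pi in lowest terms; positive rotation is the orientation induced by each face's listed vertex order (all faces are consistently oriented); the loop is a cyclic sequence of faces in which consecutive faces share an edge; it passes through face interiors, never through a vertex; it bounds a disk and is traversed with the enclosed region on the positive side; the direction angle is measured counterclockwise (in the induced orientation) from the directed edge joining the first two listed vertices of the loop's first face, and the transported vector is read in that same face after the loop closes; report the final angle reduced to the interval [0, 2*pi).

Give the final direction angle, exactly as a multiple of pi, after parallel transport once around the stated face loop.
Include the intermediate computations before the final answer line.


enclosed vertex P5: corner angles sum to (5/3)*pi, defect = 2*pi - (5/3)*pi = pi/3
enclosed vertex P6: corner angles sum to (9/4)*pi, defect = 2*pi - (9/4)*pi = -pi/4
final direction = starting direction + enclosed defect total, reduced mod 2*pi (induced orientation)
final angle = 0 + pi/12 = pi/12 (mod 2*pi)

Answer: final direction angle = pi/12


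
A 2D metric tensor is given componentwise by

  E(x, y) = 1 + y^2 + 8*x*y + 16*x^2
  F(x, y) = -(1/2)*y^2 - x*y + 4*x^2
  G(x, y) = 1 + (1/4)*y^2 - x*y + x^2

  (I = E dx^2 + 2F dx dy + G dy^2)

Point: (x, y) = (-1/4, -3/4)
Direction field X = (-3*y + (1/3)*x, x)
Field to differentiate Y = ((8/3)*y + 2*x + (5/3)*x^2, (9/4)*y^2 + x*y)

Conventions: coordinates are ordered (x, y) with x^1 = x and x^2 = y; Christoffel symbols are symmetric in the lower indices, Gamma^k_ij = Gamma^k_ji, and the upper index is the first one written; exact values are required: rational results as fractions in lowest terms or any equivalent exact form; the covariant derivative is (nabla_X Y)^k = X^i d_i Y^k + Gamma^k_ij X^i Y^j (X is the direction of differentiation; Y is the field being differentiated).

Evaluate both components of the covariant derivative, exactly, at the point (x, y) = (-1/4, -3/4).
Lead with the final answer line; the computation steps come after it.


Answer: (nabla_X Y)^x = 23549/2592, (nabla_X Y)^y = -6401/5184

E = 65/16, F = -7/32, G = 65/64 at the point
E_x = -14, E_y = -7/2, F_x = -5/4, F_y = 1, G_x = 1/4, G_y = -1/8
EG - F^2 = 261/64;  g^inv = (64/261) * [[65/64, 7/32], [7/32, 65/16]]
first-kind symbols [ij,l] = (1/2)(d_i g_jl + d_j g_il - d_l g_ij): [xx,x] = E_x/2 = -7, [xx,y] = F_x - E_y/2 = 1/2, [xy,x] = E_y/2 = -7/4, [xy,y] = G_x/2 = 1/8, [yy,x] = F_y - G_x/2 = 7/8, [yy,y] = G_y/2 = -1/16
Gamma^x_ij = (G*[ij,x] - F*[ij,y])/(EG - F^2), Gamma^y_ij = (E*[ij,y] - F*[ij,x])/(EG - F^2)
Gamma_xxx = -448/261, Gamma_xxy = -112/261, Gamma_xyy = 56/261, Gamma_yxx = 32/261, Gamma_yxy = 8/261, Gamma_yyy = -4/261
X = (13/6, -1/4), Y = (-115/48, 93/64) at the point


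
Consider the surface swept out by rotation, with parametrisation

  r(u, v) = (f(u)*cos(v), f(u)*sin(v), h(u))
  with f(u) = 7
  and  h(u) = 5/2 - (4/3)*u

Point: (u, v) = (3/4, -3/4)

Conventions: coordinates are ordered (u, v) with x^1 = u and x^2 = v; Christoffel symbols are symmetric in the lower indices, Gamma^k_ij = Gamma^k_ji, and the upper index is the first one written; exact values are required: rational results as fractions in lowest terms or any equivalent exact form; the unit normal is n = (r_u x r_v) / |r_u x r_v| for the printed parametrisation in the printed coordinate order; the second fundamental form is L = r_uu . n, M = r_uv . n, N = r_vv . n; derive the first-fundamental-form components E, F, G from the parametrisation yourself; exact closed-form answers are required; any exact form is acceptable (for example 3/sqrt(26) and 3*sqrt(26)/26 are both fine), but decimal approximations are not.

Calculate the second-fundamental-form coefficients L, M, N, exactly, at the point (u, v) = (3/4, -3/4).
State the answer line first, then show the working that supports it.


Answer: L = 0, M = 0, N = -7

f = 7, f' = 0, f'' = 0, h' = -4/3, h'' = 0
E = 16/9, F = 0, G = 49; answer radicand W^2 = 16/9
unnormalised second-form numerators: l = 0, m = 0, n = -28/3; L = l/sqrt(16/9), and similarly M = m/sqrt(W^2), N = n/sqrt(W^2)


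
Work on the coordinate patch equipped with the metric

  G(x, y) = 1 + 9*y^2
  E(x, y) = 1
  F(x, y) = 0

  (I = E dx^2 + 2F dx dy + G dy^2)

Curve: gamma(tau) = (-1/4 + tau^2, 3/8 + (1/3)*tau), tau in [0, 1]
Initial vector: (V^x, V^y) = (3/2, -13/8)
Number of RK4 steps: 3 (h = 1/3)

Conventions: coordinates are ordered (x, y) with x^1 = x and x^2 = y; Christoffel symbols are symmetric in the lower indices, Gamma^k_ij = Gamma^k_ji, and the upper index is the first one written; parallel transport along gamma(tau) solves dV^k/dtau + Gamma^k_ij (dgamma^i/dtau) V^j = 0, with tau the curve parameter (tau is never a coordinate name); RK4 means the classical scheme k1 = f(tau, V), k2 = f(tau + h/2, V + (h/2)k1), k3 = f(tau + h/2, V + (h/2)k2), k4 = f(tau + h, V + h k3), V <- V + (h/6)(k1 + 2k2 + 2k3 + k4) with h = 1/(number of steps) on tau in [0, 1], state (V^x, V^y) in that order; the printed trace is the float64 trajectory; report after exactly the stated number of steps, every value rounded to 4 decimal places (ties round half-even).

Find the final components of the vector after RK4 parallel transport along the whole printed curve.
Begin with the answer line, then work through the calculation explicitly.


Answer: V^x = 1.5000, V^y = -1.0415

gamma'(tau) = (2*tau, 1/3); f(tau, V)^k = -Gamma^k_ij(gamma(tau)) gamma'^i(tau) V^j; h = 1/3; intermediate values shown to 6 dp
curve data and Christoffel symbols at the stage parameters:
  tau = 0.000000: gamma = (-0.250000, 0.375000), gamma' = (0.000000, 0.333333); Gamma_xxx = 0.000000, Gamma_xxy = 0.000000, Gamma_xyy = 0.000000, Gamma_yxx = 0.000000, Gamma_yxy = 0.000000, Gamma_yyy = 1.489655
  tau = 0.166667: gamma = (-0.222222, 0.430556), gamma' = (0.333333, 0.333333); Gamma_xxx = 0.000000, Gamma_xxy = 0.000000, Gamma_xyy = 0.000000, Gamma_yxx = 0.000000, Gamma_yxy = 0.000000, Gamma_yyy = 1.452180
  tau = 0.333333: gamma = (-0.138889, 0.486111), gamma' = (0.666667, 0.333333); Gamma_xxx = 0.000000, Gamma_xxy = 0.000000, Gamma_xyy = 0.000000, Gamma_yxx = 0.000000, Gamma_yxy = 0.000000, Gamma_yyy = 1.399223
  tau = 0.500000: gamma = (0.000000, 0.541667), gamma' = (1.000000, 0.333333); Gamma_xxx = 0.000000, Gamma_xxy = 0.000000, Gamma_xyy = 0.000000, Gamma_yxx = 0.000000, Gamma_yxy = 0.000000, Gamma_yyy = 1.339056
  tau = 0.666667: gamma = (0.194444, 0.597222), gamma' = (1.333333, 0.333333); Gamma_xxx = 0.000000, Gamma_xxy = 0.000000, Gamma_xyy = 0.000000, Gamma_yxx = 0.000000, Gamma_yxy = 0.000000, Gamma_yyy = 1.276701
  tau = 0.833333: gamma = (0.444444, 0.652778), gamma' = (1.666667, 0.333333); Gamma_xxx = 0.000000, Gamma_xxy = 0.000000, Gamma_xyy = 0.000000, Gamma_yxx = 0.000000, Gamma_yxy = 0.000000, Gamma_yyy = 1.215081
  tau = 1.000000: gamma = (0.750000, 0.708333), gamma' = (2.000000, 0.333333); Gamma_xxx = 0.000000, Gamma_xxy = 0.000000, Gamma_xyy = 0.000000, Gamma_yxx = 0.000000, Gamma_yxy = 0.000000, Gamma_yyy = 1.155807
step 0: V^x = 1.5000, V^y = -1.6250
step 1: k1 = (0.000000, 0.806897), k2 = (0.000000, 0.721500), k3 = (0.000000, 0.728389), k4 = (0.000000, 0.644670); V <- V + (h/6)(k1 + 2k2 + 2k3 + k4): V^x = 1.5000, V^y = -1.3833
step 2: k1 = (0.000000, 0.645162), k2 = (0.000000, 0.569425), k3 = (0.000000, 0.575059), k4 = (0.000000, 0.507094); V <- V + (h/6)(k1 + 2k2 + 2k3 + k4): V^x = 1.5000, V^y = -1.1921
step 3: k1 = (0.000000, 0.507310), k2 = (0.000000, 0.448579), k3 = (0.000000, 0.452543), k4 = (0.000000, 0.401154); V <- V + (h/6)(k1 + 2k2 + 2k3 + k4): V^x = 1.5000, V^y = -1.0415


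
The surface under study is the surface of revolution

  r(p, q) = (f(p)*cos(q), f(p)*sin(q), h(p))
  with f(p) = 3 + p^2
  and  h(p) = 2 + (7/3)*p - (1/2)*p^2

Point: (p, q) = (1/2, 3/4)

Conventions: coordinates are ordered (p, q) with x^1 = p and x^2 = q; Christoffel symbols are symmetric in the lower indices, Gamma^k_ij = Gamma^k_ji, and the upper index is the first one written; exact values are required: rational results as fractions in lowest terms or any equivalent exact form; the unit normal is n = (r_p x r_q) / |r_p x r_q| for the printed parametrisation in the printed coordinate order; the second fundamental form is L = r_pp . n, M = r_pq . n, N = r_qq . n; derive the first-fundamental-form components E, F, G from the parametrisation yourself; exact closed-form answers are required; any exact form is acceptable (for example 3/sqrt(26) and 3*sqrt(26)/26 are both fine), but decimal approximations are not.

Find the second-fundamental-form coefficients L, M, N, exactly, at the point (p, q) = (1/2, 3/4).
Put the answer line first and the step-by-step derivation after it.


Answer: L = -28*sqrt(157)/157, M = 0, N = 143*sqrt(157)/628

f = 13/4, f' = 1, f'' = 2, h' = 11/6, h'' = -1
E = 157/36, F = 0, G = 169/16; answer radicand W^2 = 157/36
unnormalised second-form numerators: l = -14/3, m = 0, n = 143/24; L = l/sqrt(157/36), and similarly M = m/sqrt(W^2), N = n/sqrt(W^2)


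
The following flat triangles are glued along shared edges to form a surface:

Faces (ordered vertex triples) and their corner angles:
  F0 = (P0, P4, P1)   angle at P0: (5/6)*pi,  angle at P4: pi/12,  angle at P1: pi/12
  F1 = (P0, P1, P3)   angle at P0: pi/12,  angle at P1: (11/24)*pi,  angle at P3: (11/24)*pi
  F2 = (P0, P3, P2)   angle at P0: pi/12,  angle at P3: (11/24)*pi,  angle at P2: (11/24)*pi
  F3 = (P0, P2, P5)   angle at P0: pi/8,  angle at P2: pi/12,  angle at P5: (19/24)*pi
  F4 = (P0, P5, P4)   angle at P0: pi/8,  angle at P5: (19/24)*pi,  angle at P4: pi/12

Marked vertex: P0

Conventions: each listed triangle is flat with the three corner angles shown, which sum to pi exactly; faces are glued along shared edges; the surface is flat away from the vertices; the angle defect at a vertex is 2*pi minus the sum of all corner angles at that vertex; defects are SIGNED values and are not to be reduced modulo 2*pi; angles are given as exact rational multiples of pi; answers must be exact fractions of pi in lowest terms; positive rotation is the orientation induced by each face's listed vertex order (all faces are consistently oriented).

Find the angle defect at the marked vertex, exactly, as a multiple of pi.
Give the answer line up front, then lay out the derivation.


Answer: defect(P0) = (3/4)*pi

Sum of corner angles at P0: (5/4)*pi
defect = 2*pi - (5/4)*pi


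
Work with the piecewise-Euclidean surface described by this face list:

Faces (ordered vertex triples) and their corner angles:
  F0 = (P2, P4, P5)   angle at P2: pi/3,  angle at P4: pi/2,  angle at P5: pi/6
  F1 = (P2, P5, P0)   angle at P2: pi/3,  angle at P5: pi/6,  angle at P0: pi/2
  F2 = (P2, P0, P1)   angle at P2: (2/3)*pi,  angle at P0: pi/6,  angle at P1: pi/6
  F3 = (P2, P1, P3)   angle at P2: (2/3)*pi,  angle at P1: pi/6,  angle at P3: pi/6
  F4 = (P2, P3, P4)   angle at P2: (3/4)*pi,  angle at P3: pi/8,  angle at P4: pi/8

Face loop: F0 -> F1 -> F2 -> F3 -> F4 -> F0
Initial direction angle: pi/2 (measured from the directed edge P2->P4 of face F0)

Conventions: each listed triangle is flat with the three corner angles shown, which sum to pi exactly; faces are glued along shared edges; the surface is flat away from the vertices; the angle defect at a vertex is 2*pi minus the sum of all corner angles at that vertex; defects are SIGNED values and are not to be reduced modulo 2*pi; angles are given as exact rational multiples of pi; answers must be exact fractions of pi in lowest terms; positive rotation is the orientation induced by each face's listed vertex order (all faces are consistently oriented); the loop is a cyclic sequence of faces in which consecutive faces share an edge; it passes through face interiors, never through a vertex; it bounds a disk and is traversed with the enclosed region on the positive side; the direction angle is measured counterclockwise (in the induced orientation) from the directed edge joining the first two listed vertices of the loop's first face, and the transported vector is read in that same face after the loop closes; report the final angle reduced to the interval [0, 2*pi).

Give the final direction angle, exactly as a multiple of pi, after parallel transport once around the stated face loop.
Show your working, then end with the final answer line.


enclosed vertex P2: corner angles sum to (11/4)*pi, defect = 2*pi - (11/4)*pi = (-3/4)*pi
the rotation equals the total enclosed defect, so the final angle is initial + defects (mod 2*pi)
final angle = pi/2 - (3/4)*pi = (7/4)*pi (mod 2*pi)

Answer: final direction angle = (7/4)*pi


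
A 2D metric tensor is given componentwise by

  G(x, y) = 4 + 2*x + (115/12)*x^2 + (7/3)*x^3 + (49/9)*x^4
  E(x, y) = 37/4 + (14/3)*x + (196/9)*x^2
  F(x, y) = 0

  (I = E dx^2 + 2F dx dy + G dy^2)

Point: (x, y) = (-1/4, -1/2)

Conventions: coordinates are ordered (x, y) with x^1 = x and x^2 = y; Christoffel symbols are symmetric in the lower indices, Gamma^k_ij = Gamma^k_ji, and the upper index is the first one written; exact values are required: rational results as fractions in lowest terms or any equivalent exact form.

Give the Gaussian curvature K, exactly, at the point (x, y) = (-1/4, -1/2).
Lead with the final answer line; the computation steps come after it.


Answer: K = -163296/700825

E = 85/9, F = 0, G = 9409/2304, EG - F^2 = 799765/20736 at the point
E_x = -56/9, E_y = 0, F_x = 0, F_y = 0, G_x = -97/36, G_y = 0
E_yy = 0, F_xy = 0, G_xx = 79/4
Brioschi: K = (det M1 - det M2) / (EG - F^2)^2 with the standard first/second-derivative matrices M1, M2.
M1 = [[-E_yy/2 + F_xy - G_xx/2, E_x/2, F_x - E_y/2], [F_y - G_x/2, E, F], [G_y/2, F, G]] = [[-79/8, -28/9, 0], [97/72, 85/9, 0], [0, 0, 9409/2304]]; det M1 = -543078071/1492992
M2 = [[0, E_y/2, G_x/2], [E_y/2, E, F], [G_x/2, F, G]] = [[0, 0, -97/72], [0, 85/9, 0], [-97/72, 0, 9409/2304]]; det M2 = -799765/46656
det M1 - det M2 = -6388711/18432; K = -6388711/18432 / (799765/20736)^2 = -163296/700825


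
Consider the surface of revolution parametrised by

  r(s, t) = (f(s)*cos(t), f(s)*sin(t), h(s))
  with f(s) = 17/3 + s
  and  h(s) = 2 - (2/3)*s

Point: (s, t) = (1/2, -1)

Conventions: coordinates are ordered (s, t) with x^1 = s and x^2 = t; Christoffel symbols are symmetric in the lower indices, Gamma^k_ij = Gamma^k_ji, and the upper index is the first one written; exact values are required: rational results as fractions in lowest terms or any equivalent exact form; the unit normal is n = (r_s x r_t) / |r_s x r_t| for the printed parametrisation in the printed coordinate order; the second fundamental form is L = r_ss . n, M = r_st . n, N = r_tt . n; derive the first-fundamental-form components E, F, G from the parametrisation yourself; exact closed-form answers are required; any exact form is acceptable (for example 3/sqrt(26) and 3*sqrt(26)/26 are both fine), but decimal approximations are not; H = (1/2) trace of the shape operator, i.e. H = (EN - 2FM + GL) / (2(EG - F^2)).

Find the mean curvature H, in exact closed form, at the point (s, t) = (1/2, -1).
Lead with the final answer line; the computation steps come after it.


Answer: H = -6*sqrt(13)/481

f = 37/6, f' = 1, f'' = 0, h' = -2/3, h'' = 0
E = 13/9, F = 0, G = 1369/36; answer radicand W^2 = 13/9
unnormalised second-form numerators: l = 0, m = 0, n = -37/9; L = l/sqrt(13/9), and similarly M = m/sqrt(W^2), N = n/sqrt(W^2)
H = (E*n - 2*F*m + G*l) / (2*(EG - F^2)*sqrt(W^2)); E*n - 2*F*m + G*l = -481/81, EG - F^2 = 17797/324, so H = (-2/37)/sqrt(13/9)


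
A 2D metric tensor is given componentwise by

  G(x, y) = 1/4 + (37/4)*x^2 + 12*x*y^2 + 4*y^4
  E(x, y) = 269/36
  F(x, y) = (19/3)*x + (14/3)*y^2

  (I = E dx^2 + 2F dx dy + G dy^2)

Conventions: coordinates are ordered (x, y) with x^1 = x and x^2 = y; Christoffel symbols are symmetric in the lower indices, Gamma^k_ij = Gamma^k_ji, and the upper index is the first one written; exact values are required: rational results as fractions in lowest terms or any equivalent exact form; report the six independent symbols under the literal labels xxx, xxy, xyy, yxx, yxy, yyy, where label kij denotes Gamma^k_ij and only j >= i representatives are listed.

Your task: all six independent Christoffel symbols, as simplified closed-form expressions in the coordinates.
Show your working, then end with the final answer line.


E = 269/36; F = (19/3)*x + (14/3)*y^2; G = 1/4 + (37/4)*x^2 + 12*x*y^2 + 4*y^4
Gamma^k_ij = (1/2) g^{kl} (d_i g_jl + d_j g_il - d_l g_ij), with g^inv = (1/(EG-F^2)) [[G, -F], [-F, E]]
first partials: E_x = 0, E_y = 0, F_x = 19/3, F_y = (28/3)*y, G_x = (37/2)*x + 12*y^2, G_y = 24*x*y + 16*y^3
D = EG - F^2 = 269/144 + (4177/144)*x^2 + (275/9)*x*y^2 + (73/9)*y^4
expanded: Gamma^x_xx = (G E_x - 2F F_x + F E_y)/(2D), Gamma^x_xy = (G E_y - F G_x)/(2D), Gamma^x_yy = (2G F_y - G G_x - F G_y)/(2D), Gamma^y_xx = (2E F_x - E E_y - F E_x)/(2D), Gamma^y_xy = (E G_x - F E_y)/(2D), Gamma^y_yy = (E G_y - 2F F_y + F G_x)/(2D); substitute and cancel common factors

Answer: Gamma_xxx = (-5776*x - 4256*y^2)/(4177*x^2 + 4400*x*y^2 + 1168*y^4 + 269), Gamma_xxy = (-8436*x^2 - 11688*x*y^2 - 4032*y^4)/(4177*x^2 + 4400*x*y^2 + 1168*y^4 + 269), Gamma_xyy = (-12321*x^3 - 23976*x^2*y^2 + 1488*x^2*y - 15696*x*y^4 + 768*x*y^3 - 333*x - 3456*y^6 - 216*y^2 + 336*y)/(4177*x^2 + 4400*x*y^2 + 1168*y^4 + 269), Gamma_yxx = 20444/(12531*x^2 + 13200*x*y^2 + 3504*y^4 + 807), Gamma_yxy = (9953*x + 6456*y^2)/(4177*x^2 + 4400*x*y^2 + 1168*y^4 + 269), Gamma_yyy = (8436*x^2 + 11688*x*y^2 + 4400*x*y + 4032*y^4 + 2336*y^3)/(4177*x^2 + 4400*x*y^2 + 1168*y^4 + 269)


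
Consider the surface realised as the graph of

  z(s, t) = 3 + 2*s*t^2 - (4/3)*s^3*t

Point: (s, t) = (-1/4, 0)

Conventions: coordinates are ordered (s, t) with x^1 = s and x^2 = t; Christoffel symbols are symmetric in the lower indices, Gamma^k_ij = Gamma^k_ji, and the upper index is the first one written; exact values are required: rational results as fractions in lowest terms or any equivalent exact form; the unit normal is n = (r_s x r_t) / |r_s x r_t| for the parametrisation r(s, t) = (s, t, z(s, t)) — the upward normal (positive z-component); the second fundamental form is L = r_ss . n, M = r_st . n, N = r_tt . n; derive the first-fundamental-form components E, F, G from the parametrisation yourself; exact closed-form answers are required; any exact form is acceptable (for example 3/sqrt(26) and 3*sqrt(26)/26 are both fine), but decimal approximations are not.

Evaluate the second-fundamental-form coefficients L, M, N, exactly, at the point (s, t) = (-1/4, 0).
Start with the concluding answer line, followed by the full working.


Answer: L = 0, M = -12*sqrt(2305)/2305, N = -48*sqrt(2305)/2305

z_s = 0, z_t = 1/48, z_ss = 0, z_st = -1/4, z_tt = -1
E = 1, F = 0, G = 2305/2304; answer radicand W^2 = 2305/2304
unnormalised second-form numerators: l = 0, m = -1/4, n = -1; L = l/sqrt(2305/2304), and similarly M = m/sqrt(W^2), N = n/sqrt(W^2)


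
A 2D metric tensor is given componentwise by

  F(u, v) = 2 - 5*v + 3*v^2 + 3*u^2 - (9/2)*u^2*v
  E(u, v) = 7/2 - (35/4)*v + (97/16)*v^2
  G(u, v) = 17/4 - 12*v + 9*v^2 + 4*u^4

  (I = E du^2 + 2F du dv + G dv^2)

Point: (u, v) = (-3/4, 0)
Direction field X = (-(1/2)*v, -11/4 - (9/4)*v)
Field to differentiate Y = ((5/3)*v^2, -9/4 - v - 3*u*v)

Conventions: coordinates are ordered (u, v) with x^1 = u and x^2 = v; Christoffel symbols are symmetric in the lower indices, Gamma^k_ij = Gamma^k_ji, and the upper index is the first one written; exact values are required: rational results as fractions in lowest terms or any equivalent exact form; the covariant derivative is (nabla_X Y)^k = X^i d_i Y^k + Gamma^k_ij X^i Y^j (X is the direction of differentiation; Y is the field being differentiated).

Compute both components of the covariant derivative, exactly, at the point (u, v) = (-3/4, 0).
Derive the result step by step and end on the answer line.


E = 7/2, F = 59/16, G = 353/64 at the point
E_u = 0, E_v = -35/4, F_u = -9/2, F_v = -241/32, G_u = -27/4, G_v = -12
EG - F^2 = 1461/256;  g^inv = (256/1461) * [[353/64, -59/16], [-59/16, 7/2]]
first-kind symbols [ij,l] = (1/2)(d_i g_jl + d_j g_il - d_l g_ij): [uu,u] = E_u/2 = 0, [uu,v] = F_u - E_v/2 = -1/8, [uv,u] = E_v/2 = -35/8, [uv,v] = G_u/2 = -27/8, [vv,u] = F_v - G_u/2 = -133/32, [vv,v] = G_v/2 = -6
Gamma^u_ij = (G*[ij,u] - F*[ij,v])/(EG - F^2), Gamma^v_ij = (E*[ij,v] - F*[ij,u])/(EG - F^2)
Gamma_uuu = 118/1461, Gamma_uuv = -5983/2922, Gamma_uvv = -1637/11688, Gamma_vuu = -112/1461, Gamma_vuv = 1106/1461, Gamma_vvv = -2905/2922
X = (0, -11/4), Y = (0, -9/4) at the point

Answer: (nabla_X Y)^u = -54021/62336, (nabla_X Y)^v = -149435/15584


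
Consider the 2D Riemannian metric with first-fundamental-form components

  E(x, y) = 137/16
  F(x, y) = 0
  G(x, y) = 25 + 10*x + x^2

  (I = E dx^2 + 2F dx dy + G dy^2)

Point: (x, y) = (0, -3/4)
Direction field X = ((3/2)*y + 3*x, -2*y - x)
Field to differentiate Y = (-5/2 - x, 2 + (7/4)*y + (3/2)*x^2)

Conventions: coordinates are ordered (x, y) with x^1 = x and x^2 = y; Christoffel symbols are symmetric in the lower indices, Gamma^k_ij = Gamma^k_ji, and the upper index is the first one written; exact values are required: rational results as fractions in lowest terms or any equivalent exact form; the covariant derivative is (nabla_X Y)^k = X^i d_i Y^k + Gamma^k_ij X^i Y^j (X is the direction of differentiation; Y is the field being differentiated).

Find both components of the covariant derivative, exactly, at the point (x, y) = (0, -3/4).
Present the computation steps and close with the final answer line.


E = 137/16, F = 0, G = 25 at the point
E_x = 0, E_y = 0, F_x = 0, F_y = 0, G_x = 10, G_y = 0
EG - F^2 = 3425/16;  g^inv = (16/3425) * [[25, 0], [0, 137/16]]
first-kind symbols [ij,l] = (1/2)(d_i g_jl + d_j g_il - d_l g_ij): [xx,x] = E_x/2 = 0, [xx,y] = F_x - E_y/2 = 0, [xy,x] = E_y/2 = 0, [xy,y] = G_x/2 = 5, [yy,x] = F_y - G_x/2 = -5, [yy,y] = G_y/2 = 0
Gamma^x_ij = (G*[ij,x] - F*[ij,y])/(EG - F^2), Gamma^y_ij = (E*[ij,y] - F*[ij,x])/(EG - F^2)
Gamma_xxx = 0, Gamma_xxy = 0, Gamma_xyy = -80/137, Gamma_yxx = 0, Gamma_yxy = 1/5, Gamma_yyy = 0
X = (-9/8, 3/2), Y = (-5/2, 11/16) at the point

Answer: (nabla_X Y)^x = 573/1096, (nabla_X Y)^y = 1101/640


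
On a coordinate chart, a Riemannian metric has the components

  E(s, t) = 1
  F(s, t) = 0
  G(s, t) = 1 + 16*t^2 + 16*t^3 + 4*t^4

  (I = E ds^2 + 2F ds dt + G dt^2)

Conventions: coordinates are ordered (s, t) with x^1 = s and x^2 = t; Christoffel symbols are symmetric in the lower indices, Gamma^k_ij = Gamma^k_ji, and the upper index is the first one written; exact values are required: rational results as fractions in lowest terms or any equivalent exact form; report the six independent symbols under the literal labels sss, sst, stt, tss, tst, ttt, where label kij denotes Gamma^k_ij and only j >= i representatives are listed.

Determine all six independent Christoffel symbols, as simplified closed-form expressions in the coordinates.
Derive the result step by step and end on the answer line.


E = 1; F = 0; G = 1 + 16*t^2 + 16*t^3 + 4*t^4
Gamma^k_ij = (1/2) g^{kl} (d_i g_jl + d_j g_il - d_l g_ij), with g^inv = (1/(EG-F^2)) [[G, -F], [-F, E]]
first partials: E_s = 0, E_t = 0, F_s = 0, F_t = 0, G_s = 0, G_t = 32*t + 48*t^2 + 16*t^3
D = EG - F^2 = 1 + 16*t^2 + 16*t^3 + 4*t^4
expanded: Gamma^s_ss = (G E_s - 2F F_s + F E_t)/(2D), Gamma^s_st = (G E_t - F G_s)/(2D), Gamma^s_tt = (2G F_t - G G_s - F G_t)/(2D), Gamma^t_ss = (2E F_s - E E_t - F E_s)/(2D), Gamma^t_st = (E G_s - F E_t)/(2D), Gamma^t_tt = (E G_t - 2F F_t + F G_s)/(2D); substitute and cancel common factors

Answer: Gamma_sss = 0, Gamma_sst = 0, Gamma_stt = 0, Gamma_tss = 0, Gamma_tst = 0, Gamma_ttt = (8*t^3 + 24*t^2 + 16*t)/(4*t^4 + 16*t^3 + 16*t^2 + 1)
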